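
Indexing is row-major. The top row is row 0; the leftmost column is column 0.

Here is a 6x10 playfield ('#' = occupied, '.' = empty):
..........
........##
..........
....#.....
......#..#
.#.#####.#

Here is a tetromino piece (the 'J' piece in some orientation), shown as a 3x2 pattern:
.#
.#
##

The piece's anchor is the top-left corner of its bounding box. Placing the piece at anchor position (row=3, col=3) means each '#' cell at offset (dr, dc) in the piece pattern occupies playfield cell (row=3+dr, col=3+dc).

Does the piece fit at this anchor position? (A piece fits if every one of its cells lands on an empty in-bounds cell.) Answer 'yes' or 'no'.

Answer: no

Derivation:
Check each piece cell at anchor (3, 3):
  offset (0,1) -> (3,4): occupied ('#') -> FAIL
  offset (1,1) -> (4,4): empty -> OK
  offset (2,0) -> (5,3): occupied ('#') -> FAIL
  offset (2,1) -> (5,4): occupied ('#') -> FAIL
All cells valid: no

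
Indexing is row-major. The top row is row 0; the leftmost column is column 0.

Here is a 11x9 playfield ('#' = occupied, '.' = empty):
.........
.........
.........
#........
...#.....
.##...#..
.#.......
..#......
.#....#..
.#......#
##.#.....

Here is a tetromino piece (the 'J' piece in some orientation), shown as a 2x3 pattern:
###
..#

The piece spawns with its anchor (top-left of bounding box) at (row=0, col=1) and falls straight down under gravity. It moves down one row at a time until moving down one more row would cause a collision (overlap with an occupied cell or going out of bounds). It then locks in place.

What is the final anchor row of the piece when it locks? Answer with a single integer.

Spawn at (row=0, col=1). Try each row:
  row 0: fits
  row 1: fits
  row 2: fits
  row 3: blocked -> lock at row 2

Answer: 2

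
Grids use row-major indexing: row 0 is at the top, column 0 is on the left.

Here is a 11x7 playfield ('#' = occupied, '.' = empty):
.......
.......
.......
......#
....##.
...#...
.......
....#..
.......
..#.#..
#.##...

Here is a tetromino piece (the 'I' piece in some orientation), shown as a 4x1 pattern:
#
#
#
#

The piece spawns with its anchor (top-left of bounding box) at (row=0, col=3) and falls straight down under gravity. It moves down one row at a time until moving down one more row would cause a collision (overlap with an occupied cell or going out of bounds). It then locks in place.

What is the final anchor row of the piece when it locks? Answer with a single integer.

Spawn at (row=0, col=3). Try each row:
  row 0: fits
  row 1: fits
  row 2: blocked -> lock at row 1

Answer: 1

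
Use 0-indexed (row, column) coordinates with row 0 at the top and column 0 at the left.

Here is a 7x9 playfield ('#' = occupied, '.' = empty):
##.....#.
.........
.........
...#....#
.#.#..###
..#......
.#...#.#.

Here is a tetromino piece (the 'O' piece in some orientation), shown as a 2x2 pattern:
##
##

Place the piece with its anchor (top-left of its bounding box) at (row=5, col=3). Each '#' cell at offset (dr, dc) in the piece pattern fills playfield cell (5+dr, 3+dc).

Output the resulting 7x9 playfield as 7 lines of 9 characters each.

Fill (5+0,3+0) = (5,3)
Fill (5+0,3+1) = (5,4)
Fill (5+1,3+0) = (6,3)
Fill (5+1,3+1) = (6,4)

Answer: ##.....#.
.........
.........
...#....#
.#.#..###
..###....
.#.###.#.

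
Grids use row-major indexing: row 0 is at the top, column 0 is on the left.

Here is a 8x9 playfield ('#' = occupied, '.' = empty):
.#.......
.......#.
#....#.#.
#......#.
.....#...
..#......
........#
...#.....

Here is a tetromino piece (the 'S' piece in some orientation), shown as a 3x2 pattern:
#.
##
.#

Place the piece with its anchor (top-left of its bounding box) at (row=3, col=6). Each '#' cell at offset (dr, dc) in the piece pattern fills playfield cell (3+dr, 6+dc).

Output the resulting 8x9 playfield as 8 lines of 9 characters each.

Answer: .#.......
.......#.
#....#.#.
#.....##.
.....###.
..#....#.
........#
...#.....

Derivation:
Fill (3+0,6+0) = (3,6)
Fill (3+1,6+0) = (4,6)
Fill (3+1,6+1) = (4,7)
Fill (3+2,6+1) = (5,7)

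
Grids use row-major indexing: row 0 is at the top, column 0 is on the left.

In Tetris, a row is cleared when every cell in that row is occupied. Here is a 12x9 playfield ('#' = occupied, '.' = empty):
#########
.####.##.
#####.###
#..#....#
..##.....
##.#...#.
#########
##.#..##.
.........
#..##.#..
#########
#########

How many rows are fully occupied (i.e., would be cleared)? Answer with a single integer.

Check each row:
  row 0: 0 empty cells -> FULL (clear)
  row 1: 3 empty cells -> not full
  row 2: 1 empty cell -> not full
  row 3: 6 empty cells -> not full
  row 4: 7 empty cells -> not full
  row 5: 5 empty cells -> not full
  row 6: 0 empty cells -> FULL (clear)
  row 7: 4 empty cells -> not full
  row 8: 9 empty cells -> not full
  row 9: 5 empty cells -> not full
  row 10: 0 empty cells -> FULL (clear)
  row 11: 0 empty cells -> FULL (clear)
Total rows cleared: 4

Answer: 4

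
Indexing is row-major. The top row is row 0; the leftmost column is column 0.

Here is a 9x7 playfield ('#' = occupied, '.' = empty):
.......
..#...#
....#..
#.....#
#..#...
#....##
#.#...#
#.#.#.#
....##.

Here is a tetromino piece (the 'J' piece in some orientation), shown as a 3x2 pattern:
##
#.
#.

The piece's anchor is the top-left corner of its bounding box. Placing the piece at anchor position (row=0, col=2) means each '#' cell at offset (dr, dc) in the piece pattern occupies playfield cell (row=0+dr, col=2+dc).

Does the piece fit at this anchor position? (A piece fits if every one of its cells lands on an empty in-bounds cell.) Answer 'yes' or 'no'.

Check each piece cell at anchor (0, 2):
  offset (0,0) -> (0,2): empty -> OK
  offset (0,1) -> (0,3): empty -> OK
  offset (1,0) -> (1,2): occupied ('#') -> FAIL
  offset (2,0) -> (2,2): empty -> OK
All cells valid: no

Answer: no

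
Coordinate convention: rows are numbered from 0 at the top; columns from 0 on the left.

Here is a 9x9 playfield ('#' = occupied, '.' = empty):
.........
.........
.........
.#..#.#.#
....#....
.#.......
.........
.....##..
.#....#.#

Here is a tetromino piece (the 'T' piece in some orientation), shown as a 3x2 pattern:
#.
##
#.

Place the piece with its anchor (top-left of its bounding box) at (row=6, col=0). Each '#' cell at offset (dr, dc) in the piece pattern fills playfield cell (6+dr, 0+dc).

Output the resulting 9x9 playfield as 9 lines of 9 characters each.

Fill (6+0,0+0) = (6,0)
Fill (6+1,0+0) = (7,0)
Fill (6+1,0+1) = (7,1)
Fill (6+2,0+0) = (8,0)

Answer: .........
.........
.........
.#..#.#.#
....#....
.#.......
#........
##...##..
##....#.#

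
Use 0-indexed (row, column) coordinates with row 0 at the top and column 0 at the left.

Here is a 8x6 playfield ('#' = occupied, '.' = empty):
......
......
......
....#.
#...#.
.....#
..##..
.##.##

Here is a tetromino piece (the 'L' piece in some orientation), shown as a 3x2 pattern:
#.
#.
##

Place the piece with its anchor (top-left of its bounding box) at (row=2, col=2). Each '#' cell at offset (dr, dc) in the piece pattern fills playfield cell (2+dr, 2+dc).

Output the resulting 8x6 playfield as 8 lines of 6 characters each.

Answer: ......
......
..#...
..#.#.
#.###.
.....#
..##..
.##.##

Derivation:
Fill (2+0,2+0) = (2,2)
Fill (2+1,2+0) = (3,2)
Fill (2+2,2+0) = (4,2)
Fill (2+2,2+1) = (4,3)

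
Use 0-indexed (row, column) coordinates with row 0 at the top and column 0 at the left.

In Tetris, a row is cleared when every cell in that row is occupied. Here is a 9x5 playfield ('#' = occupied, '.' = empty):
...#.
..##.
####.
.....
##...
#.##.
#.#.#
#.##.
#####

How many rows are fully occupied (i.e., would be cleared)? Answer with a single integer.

Answer: 1

Derivation:
Check each row:
  row 0: 4 empty cells -> not full
  row 1: 3 empty cells -> not full
  row 2: 1 empty cell -> not full
  row 3: 5 empty cells -> not full
  row 4: 3 empty cells -> not full
  row 5: 2 empty cells -> not full
  row 6: 2 empty cells -> not full
  row 7: 2 empty cells -> not full
  row 8: 0 empty cells -> FULL (clear)
Total rows cleared: 1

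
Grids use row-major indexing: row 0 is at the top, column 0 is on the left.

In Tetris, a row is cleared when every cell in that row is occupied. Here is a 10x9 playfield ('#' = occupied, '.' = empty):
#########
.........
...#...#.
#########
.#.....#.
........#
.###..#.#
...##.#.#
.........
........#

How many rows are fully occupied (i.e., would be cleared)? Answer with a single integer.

Check each row:
  row 0: 0 empty cells -> FULL (clear)
  row 1: 9 empty cells -> not full
  row 2: 7 empty cells -> not full
  row 3: 0 empty cells -> FULL (clear)
  row 4: 7 empty cells -> not full
  row 5: 8 empty cells -> not full
  row 6: 4 empty cells -> not full
  row 7: 5 empty cells -> not full
  row 8: 9 empty cells -> not full
  row 9: 8 empty cells -> not full
Total rows cleared: 2

Answer: 2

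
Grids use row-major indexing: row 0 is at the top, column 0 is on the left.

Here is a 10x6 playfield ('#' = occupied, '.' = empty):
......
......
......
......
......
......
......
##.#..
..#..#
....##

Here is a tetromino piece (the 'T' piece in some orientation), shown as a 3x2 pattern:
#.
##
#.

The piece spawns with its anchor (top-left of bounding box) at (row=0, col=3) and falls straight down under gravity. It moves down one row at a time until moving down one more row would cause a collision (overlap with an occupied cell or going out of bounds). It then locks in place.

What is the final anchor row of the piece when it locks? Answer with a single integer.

Spawn at (row=0, col=3). Try each row:
  row 0: fits
  row 1: fits
  row 2: fits
  row 3: fits
  row 4: fits
  row 5: blocked -> lock at row 4

Answer: 4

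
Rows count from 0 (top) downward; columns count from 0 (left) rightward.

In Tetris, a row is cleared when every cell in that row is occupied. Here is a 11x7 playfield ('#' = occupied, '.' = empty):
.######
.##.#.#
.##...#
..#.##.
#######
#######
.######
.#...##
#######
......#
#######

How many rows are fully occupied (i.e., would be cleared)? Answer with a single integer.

Check each row:
  row 0: 1 empty cell -> not full
  row 1: 3 empty cells -> not full
  row 2: 4 empty cells -> not full
  row 3: 4 empty cells -> not full
  row 4: 0 empty cells -> FULL (clear)
  row 5: 0 empty cells -> FULL (clear)
  row 6: 1 empty cell -> not full
  row 7: 4 empty cells -> not full
  row 8: 0 empty cells -> FULL (clear)
  row 9: 6 empty cells -> not full
  row 10: 0 empty cells -> FULL (clear)
Total rows cleared: 4

Answer: 4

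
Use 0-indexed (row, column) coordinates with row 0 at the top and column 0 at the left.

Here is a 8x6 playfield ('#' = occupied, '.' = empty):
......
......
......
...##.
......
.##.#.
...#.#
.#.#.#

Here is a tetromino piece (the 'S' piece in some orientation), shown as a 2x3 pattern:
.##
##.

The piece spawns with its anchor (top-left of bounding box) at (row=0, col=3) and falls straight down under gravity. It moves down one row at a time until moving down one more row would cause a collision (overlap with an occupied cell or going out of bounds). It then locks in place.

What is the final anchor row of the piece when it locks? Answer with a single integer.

Answer: 1

Derivation:
Spawn at (row=0, col=3). Try each row:
  row 0: fits
  row 1: fits
  row 2: blocked -> lock at row 1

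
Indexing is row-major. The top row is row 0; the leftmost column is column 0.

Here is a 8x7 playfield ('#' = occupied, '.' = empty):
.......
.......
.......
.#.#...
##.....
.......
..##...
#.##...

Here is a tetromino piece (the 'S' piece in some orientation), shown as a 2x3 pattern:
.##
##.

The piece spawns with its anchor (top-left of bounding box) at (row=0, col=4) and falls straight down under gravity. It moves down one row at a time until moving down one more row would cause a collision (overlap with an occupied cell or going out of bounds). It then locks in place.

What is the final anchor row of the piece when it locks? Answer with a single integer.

Spawn at (row=0, col=4). Try each row:
  row 0: fits
  row 1: fits
  row 2: fits
  row 3: fits
  row 4: fits
  row 5: fits
  row 6: fits
  row 7: blocked -> lock at row 6

Answer: 6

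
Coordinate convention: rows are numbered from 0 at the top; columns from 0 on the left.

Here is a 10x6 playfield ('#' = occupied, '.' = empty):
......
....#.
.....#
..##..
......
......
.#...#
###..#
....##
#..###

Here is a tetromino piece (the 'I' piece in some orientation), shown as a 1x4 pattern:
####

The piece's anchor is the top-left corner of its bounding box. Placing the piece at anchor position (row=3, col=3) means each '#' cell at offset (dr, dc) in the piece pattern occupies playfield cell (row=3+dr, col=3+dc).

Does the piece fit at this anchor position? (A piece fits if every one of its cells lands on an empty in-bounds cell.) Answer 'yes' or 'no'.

Check each piece cell at anchor (3, 3):
  offset (0,0) -> (3,3): occupied ('#') -> FAIL
  offset (0,1) -> (3,4): empty -> OK
  offset (0,2) -> (3,5): empty -> OK
  offset (0,3) -> (3,6): out of bounds -> FAIL
All cells valid: no

Answer: no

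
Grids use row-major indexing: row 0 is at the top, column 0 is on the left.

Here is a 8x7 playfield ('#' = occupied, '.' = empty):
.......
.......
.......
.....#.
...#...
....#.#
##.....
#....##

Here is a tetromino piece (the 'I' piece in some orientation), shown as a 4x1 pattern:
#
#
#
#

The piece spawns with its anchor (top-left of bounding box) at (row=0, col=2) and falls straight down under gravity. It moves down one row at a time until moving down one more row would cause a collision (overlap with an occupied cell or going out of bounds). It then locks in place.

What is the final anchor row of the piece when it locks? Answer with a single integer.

Answer: 4

Derivation:
Spawn at (row=0, col=2). Try each row:
  row 0: fits
  row 1: fits
  row 2: fits
  row 3: fits
  row 4: fits
  row 5: blocked -> lock at row 4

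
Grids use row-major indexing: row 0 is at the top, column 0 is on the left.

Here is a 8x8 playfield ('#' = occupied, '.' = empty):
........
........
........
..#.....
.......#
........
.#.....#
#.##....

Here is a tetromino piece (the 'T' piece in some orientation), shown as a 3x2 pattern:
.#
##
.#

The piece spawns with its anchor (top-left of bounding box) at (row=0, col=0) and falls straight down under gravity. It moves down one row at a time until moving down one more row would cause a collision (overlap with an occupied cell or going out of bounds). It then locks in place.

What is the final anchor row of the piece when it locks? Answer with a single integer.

Spawn at (row=0, col=0). Try each row:
  row 0: fits
  row 1: fits
  row 2: fits
  row 3: fits
  row 4: blocked -> lock at row 3

Answer: 3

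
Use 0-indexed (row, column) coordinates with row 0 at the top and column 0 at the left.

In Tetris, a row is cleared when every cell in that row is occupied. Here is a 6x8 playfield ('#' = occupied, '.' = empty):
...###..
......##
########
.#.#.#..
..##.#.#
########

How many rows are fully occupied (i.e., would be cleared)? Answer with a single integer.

Answer: 2

Derivation:
Check each row:
  row 0: 5 empty cells -> not full
  row 1: 6 empty cells -> not full
  row 2: 0 empty cells -> FULL (clear)
  row 3: 5 empty cells -> not full
  row 4: 4 empty cells -> not full
  row 5: 0 empty cells -> FULL (clear)
Total rows cleared: 2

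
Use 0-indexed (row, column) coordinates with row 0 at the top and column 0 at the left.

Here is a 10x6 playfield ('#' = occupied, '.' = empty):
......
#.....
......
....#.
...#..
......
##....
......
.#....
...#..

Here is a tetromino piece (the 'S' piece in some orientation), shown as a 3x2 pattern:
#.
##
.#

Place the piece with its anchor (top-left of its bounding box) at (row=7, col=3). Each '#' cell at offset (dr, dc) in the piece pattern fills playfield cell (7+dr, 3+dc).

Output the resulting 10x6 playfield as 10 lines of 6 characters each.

Fill (7+0,3+0) = (7,3)
Fill (7+1,3+0) = (8,3)
Fill (7+1,3+1) = (8,4)
Fill (7+2,3+1) = (9,4)

Answer: ......
#.....
......
....#.
...#..
......
##....
...#..
.#.##.
...##.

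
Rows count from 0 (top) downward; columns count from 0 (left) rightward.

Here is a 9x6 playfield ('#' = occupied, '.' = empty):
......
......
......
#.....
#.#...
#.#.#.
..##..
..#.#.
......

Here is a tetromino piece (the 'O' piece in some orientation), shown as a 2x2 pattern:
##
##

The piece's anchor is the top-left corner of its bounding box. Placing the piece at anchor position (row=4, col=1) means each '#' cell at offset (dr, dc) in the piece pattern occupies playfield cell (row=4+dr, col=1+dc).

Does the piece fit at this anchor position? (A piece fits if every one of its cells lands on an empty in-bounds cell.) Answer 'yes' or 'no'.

Check each piece cell at anchor (4, 1):
  offset (0,0) -> (4,1): empty -> OK
  offset (0,1) -> (4,2): occupied ('#') -> FAIL
  offset (1,0) -> (5,1): empty -> OK
  offset (1,1) -> (5,2): occupied ('#') -> FAIL
All cells valid: no

Answer: no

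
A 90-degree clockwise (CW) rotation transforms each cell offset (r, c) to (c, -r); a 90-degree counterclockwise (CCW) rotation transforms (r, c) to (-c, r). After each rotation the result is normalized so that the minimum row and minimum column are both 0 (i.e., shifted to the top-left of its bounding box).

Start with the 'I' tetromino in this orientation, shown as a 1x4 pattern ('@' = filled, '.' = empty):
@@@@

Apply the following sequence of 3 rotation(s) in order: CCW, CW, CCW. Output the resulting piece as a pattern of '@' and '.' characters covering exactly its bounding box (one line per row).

Answer: @
@
@
@

Derivation:
Start:
@@@@
After rotation 1 (CCW):
@
@
@
@
After rotation 2 (CW):
@@@@
After rotation 3 (CCW):
@
@
@
@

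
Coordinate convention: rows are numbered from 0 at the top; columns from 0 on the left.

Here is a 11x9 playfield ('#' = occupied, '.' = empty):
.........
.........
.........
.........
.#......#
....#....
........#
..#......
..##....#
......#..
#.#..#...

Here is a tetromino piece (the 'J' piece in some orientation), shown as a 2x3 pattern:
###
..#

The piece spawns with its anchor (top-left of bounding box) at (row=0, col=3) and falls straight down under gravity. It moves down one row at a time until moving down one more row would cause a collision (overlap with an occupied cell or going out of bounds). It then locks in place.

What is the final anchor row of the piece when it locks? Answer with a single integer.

Answer: 4

Derivation:
Spawn at (row=0, col=3). Try each row:
  row 0: fits
  row 1: fits
  row 2: fits
  row 3: fits
  row 4: fits
  row 5: blocked -> lock at row 4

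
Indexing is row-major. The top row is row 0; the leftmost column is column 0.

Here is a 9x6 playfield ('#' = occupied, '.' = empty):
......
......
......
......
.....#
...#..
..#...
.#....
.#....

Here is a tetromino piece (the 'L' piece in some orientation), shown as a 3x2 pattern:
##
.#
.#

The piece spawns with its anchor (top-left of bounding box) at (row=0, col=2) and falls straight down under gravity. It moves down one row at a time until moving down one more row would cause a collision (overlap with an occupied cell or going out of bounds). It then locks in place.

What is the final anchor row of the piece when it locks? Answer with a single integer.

Answer: 2

Derivation:
Spawn at (row=0, col=2). Try each row:
  row 0: fits
  row 1: fits
  row 2: fits
  row 3: blocked -> lock at row 2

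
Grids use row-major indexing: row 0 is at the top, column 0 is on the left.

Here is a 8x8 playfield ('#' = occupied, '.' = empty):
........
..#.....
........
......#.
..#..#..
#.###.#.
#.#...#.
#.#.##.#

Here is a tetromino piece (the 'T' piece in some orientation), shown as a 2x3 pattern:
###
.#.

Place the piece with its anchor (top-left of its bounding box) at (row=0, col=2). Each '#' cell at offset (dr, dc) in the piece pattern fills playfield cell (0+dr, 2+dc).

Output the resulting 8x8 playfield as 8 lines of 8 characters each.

Fill (0+0,2+0) = (0,2)
Fill (0+0,2+1) = (0,3)
Fill (0+0,2+2) = (0,4)
Fill (0+1,2+1) = (1,3)

Answer: ..###...
..##....
........
......#.
..#..#..
#.###.#.
#.#...#.
#.#.##.#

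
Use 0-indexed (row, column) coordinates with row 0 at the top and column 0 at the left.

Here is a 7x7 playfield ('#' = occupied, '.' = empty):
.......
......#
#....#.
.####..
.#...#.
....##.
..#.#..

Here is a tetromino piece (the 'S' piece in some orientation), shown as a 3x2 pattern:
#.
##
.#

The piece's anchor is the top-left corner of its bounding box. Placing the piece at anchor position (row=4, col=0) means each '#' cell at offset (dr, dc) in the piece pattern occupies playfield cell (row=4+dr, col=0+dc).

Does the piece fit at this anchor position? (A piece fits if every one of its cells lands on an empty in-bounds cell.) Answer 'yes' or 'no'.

Answer: yes

Derivation:
Check each piece cell at anchor (4, 0):
  offset (0,0) -> (4,0): empty -> OK
  offset (1,0) -> (5,0): empty -> OK
  offset (1,1) -> (5,1): empty -> OK
  offset (2,1) -> (6,1): empty -> OK
All cells valid: yes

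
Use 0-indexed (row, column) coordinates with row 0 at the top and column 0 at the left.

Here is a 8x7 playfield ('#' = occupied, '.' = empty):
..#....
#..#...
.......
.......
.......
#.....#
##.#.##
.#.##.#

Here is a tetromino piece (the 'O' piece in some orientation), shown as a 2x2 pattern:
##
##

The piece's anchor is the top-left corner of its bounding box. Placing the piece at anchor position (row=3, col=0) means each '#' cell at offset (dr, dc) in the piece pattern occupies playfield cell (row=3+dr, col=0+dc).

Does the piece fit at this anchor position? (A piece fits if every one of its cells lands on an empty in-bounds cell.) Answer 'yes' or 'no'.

Answer: yes

Derivation:
Check each piece cell at anchor (3, 0):
  offset (0,0) -> (3,0): empty -> OK
  offset (0,1) -> (3,1): empty -> OK
  offset (1,0) -> (4,0): empty -> OK
  offset (1,1) -> (4,1): empty -> OK
All cells valid: yes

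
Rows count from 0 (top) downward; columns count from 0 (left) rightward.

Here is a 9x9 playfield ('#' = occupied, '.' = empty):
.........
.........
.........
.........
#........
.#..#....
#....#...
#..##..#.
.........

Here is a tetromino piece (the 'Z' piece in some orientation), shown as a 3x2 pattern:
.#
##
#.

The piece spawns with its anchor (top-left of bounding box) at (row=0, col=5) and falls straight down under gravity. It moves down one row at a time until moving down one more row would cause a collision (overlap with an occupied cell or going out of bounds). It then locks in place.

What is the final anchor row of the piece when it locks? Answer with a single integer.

Spawn at (row=0, col=5). Try each row:
  row 0: fits
  row 1: fits
  row 2: fits
  row 3: fits
  row 4: blocked -> lock at row 3

Answer: 3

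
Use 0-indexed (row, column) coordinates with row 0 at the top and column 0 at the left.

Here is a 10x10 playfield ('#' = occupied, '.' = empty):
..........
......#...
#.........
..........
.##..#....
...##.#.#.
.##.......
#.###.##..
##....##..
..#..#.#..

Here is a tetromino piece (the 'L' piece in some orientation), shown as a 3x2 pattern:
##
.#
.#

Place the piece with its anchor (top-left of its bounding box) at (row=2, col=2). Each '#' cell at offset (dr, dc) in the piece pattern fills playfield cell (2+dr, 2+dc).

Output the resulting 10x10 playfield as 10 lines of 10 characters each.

Fill (2+0,2+0) = (2,2)
Fill (2+0,2+1) = (2,3)
Fill (2+1,2+1) = (3,3)
Fill (2+2,2+1) = (4,3)

Answer: ..........
......#...
#.##......
...#......
.###.#....
...##.#.#.
.##.......
#.###.##..
##....##..
..#..#.#..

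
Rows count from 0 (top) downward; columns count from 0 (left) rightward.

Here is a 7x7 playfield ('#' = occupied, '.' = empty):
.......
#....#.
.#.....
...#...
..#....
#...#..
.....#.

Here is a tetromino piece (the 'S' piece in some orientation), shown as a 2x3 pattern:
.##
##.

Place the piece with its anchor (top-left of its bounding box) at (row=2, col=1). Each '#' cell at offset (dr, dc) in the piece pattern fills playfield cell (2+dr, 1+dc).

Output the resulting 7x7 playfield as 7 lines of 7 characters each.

Answer: .......
#....#.
.###...
.###...
..#....
#...#..
.....#.

Derivation:
Fill (2+0,1+1) = (2,2)
Fill (2+0,1+2) = (2,3)
Fill (2+1,1+0) = (3,1)
Fill (2+1,1+1) = (3,2)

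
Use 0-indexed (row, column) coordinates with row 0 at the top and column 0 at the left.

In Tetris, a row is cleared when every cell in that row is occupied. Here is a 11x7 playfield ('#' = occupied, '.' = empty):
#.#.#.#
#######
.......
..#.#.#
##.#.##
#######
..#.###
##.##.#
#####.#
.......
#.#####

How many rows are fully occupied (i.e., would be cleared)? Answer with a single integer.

Check each row:
  row 0: 3 empty cells -> not full
  row 1: 0 empty cells -> FULL (clear)
  row 2: 7 empty cells -> not full
  row 3: 4 empty cells -> not full
  row 4: 2 empty cells -> not full
  row 5: 0 empty cells -> FULL (clear)
  row 6: 3 empty cells -> not full
  row 7: 2 empty cells -> not full
  row 8: 1 empty cell -> not full
  row 9: 7 empty cells -> not full
  row 10: 1 empty cell -> not full
Total rows cleared: 2

Answer: 2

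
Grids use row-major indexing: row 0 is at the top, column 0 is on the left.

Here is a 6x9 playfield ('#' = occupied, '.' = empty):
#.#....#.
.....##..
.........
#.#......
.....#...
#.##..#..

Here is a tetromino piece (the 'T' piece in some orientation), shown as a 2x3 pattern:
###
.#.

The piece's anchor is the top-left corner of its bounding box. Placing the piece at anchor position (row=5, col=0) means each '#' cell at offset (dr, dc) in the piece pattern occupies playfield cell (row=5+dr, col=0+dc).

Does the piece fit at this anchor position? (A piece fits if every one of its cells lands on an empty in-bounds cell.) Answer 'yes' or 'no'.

Answer: no

Derivation:
Check each piece cell at anchor (5, 0):
  offset (0,0) -> (5,0): occupied ('#') -> FAIL
  offset (0,1) -> (5,1): empty -> OK
  offset (0,2) -> (5,2): occupied ('#') -> FAIL
  offset (1,1) -> (6,1): out of bounds -> FAIL
All cells valid: no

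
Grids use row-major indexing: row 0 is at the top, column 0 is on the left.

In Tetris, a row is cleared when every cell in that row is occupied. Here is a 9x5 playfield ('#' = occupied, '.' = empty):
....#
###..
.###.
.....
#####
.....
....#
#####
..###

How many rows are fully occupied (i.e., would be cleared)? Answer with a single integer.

Answer: 2

Derivation:
Check each row:
  row 0: 4 empty cells -> not full
  row 1: 2 empty cells -> not full
  row 2: 2 empty cells -> not full
  row 3: 5 empty cells -> not full
  row 4: 0 empty cells -> FULL (clear)
  row 5: 5 empty cells -> not full
  row 6: 4 empty cells -> not full
  row 7: 0 empty cells -> FULL (clear)
  row 8: 2 empty cells -> not full
Total rows cleared: 2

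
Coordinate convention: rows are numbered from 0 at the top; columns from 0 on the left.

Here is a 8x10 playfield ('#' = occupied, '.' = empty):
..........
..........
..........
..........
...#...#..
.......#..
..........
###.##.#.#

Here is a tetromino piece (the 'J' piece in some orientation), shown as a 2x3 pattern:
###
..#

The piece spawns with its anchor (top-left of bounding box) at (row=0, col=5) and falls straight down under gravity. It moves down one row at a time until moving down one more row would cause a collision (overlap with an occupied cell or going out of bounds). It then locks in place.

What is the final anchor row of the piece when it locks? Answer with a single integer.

Answer: 2

Derivation:
Spawn at (row=0, col=5). Try each row:
  row 0: fits
  row 1: fits
  row 2: fits
  row 3: blocked -> lock at row 2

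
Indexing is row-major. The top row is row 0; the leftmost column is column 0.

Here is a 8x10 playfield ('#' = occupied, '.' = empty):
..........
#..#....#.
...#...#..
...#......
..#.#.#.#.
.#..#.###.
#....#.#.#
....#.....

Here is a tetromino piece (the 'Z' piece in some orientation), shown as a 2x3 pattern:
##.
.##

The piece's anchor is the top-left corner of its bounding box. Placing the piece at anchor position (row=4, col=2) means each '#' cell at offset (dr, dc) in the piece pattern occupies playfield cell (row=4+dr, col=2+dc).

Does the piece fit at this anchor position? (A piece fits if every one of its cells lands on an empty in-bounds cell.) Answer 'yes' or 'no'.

Check each piece cell at anchor (4, 2):
  offset (0,0) -> (4,2): occupied ('#') -> FAIL
  offset (0,1) -> (4,3): empty -> OK
  offset (1,1) -> (5,3): empty -> OK
  offset (1,2) -> (5,4): occupied ('#') -> FAIL
All cells valid: no

Answer: no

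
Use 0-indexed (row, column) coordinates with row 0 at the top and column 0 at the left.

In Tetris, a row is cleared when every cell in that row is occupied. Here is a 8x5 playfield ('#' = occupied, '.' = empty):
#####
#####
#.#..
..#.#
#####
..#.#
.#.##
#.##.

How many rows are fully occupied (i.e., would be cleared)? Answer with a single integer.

Answer: 3

Derivation:
Check each row:
  row 0: 0 empty cells -> FULL (clear)
  row 1: 0 empty cells -> FULL (clear)
  row 2: 3 empty cells -> not full
  row 3: 3 empty cells -> not full
  row 4: 0 empty cells -> FULL (clear)
  row 5: 3 empty cells -> not full
  row 6: 2 empty cells -> not full
  row 7: 2 empty cells -> not full
Total rows cleared: 3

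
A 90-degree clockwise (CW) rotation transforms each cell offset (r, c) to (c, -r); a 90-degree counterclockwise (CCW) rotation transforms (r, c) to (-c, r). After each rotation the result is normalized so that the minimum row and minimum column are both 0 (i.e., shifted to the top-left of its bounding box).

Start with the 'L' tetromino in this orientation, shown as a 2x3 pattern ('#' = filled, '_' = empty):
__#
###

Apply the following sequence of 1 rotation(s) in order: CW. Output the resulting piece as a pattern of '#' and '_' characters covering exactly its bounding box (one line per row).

Answer: #_
#_
##

Derivation:
Start:
__#
###
After rotation 1 (CW):
#_
#_
##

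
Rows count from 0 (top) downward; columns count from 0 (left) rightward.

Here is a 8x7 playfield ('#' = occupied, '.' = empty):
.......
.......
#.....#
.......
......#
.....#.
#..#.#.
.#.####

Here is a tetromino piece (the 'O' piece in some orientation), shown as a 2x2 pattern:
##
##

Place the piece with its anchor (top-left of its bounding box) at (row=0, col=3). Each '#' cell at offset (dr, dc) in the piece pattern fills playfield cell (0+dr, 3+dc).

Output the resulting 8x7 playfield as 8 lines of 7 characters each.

Answer: ...##..
...##..
#.....#
.......
......#
.....#.
#..#.#.
.#.####

Derivation:
Fill (0+0,3+0) = (0,3)
Fill (0+0,3+1) = (0,4)
Fill (0+1,3+0) = (1,3)
Fill (0+1,3+1) = (1,4)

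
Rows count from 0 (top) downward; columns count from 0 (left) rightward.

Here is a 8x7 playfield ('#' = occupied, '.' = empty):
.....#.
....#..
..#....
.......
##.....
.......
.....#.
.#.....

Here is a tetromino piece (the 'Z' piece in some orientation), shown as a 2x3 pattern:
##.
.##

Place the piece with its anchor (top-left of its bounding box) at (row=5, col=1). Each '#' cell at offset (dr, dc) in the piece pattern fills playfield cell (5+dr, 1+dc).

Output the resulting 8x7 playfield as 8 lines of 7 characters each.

Answer: .....#.
....#..
..#....
.......
##.....
.##....
..##.#.
.#.....

Derivation:
Fill (5+0,1+0) = (5,1)
Fill (5+0,1+1) = (5,2)
Fill (5+1,1+1) = (6,2)
Fill (5+1,1+2) = (6,3)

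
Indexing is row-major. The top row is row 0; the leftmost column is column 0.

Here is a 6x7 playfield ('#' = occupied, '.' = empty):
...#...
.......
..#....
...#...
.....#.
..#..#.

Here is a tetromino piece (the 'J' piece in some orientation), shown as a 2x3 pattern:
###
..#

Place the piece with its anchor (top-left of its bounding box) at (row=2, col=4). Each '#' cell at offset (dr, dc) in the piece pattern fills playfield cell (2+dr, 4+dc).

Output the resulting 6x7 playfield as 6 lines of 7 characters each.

Fill (2+0,4+0) = (2,4)
Fill (2+0,4+1) = (2,5)
Fill (2+0,4+2) = (2,6)
Fill (2+1,4+2) = (3,6)

Answer: ...#...
.......
..#.###
...#..#
.....#.
..#..#.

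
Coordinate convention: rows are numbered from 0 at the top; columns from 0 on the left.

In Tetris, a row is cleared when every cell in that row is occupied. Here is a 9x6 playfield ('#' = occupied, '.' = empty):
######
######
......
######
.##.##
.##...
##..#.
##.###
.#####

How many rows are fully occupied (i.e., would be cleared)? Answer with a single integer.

Answer: 3

Derivation:
Check each row:
  row 0: 0 empty cells -> FULL (clear)
  row 1: 0 empty cells -> FULL (clear)
  row 2: 6 empty cells -> not full
  row 3: 0 empty cells -> FULL (clear)
  row 4: 2 empty cells -> not full
  row 5: 4 empty cells -> not full
  row 6: 3 empty cells -> not full
  row 7: 1 empty cell -> not full
  row 8: 1 empty cell -> not full
Total rows cleared: 3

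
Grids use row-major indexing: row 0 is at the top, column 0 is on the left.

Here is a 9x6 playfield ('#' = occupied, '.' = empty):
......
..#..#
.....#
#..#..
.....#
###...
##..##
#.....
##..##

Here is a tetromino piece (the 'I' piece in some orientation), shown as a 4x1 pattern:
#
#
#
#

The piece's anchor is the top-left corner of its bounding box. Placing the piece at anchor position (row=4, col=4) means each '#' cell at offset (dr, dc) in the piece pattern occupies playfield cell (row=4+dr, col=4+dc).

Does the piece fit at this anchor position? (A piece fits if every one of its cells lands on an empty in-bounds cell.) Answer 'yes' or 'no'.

Check each piece cell at anchor (4, 4):
  offset (0,0) -> (4,4): empty -> OK
  offset (1,0) -> (5,4): empty -> OK
  offset (2,0) -> (6,4): occupied ('#') -> FAIL
  offset (3,0) -> (7,4): empty -> OK
All cells valid: no

Answer: no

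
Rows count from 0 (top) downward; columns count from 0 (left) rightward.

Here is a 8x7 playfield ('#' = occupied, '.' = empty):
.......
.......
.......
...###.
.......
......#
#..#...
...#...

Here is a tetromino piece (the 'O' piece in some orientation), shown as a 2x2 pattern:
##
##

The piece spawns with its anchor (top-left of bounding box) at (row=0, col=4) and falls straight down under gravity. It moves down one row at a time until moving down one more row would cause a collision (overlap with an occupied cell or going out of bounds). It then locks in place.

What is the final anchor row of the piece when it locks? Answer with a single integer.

Spawn at (row=0, col=4). Try each row:
  row 0: fits
  row 1: fits
  row 2: blocked -> lock at row 1

Answer: 1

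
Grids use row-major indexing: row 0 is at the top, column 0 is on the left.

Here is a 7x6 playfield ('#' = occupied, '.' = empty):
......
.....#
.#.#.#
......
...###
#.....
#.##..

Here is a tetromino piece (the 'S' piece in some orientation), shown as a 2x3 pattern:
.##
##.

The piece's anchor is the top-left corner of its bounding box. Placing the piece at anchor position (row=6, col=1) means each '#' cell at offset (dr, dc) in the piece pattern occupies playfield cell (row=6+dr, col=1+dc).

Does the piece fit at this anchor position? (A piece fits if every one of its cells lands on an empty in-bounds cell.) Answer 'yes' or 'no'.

Answer: no

Derivation:
Check each piece cell at anchor (6, 1):
  offset (0,1) -> (6,2): occupied ('#') -> FAIL
  offset (0,2) -> (6,3): occupied ('#') -> FAIL
  offset (1,0) -> (7,1): out of bounds -> FAIL
  offset (1,1) -> (7,2): out of bounds -> FAIL
All cells valid: no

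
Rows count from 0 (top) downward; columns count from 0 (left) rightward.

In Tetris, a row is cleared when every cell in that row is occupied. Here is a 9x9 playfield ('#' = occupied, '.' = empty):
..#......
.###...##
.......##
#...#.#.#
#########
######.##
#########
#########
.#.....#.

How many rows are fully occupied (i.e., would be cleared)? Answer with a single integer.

Answer: 3

Derivation:
Check each row:
  row 0: 8 empty cells -> not full
  row 1: 4 empty cells -> not full
  row 2: 7 empty cells -> not full
  row 3: 5 empty cells -> not full
  row 4: 0 empty cells -> FULL (clear)
  row 5: 1 empty cell -> not full
  row 6: 0 empty cells -> FULL (clear)
  row 7: 0 empty cells -> FULL (clear)
  row 8: 7 empty cells -> not full
Total rows cleared: 3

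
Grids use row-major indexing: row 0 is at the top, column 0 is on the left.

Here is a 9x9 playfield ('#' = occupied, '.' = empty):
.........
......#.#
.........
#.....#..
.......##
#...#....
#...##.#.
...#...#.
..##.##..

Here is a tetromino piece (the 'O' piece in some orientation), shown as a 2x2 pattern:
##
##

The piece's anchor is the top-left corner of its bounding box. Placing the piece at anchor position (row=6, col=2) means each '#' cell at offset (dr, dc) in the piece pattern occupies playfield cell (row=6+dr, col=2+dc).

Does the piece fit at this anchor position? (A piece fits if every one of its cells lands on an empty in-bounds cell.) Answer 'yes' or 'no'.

Check each piece cell at anchor (6, 2):
  offset (0,0) -> (6,2): empty -> OK
  offset (0,1) -> (6,3): empty -> OK
  offset (1,0) -> (7,2): empty -> OK
  offset (1,1) -> (7,3): occupied ('#') -> FAIL
All cells valid: no

Answer: no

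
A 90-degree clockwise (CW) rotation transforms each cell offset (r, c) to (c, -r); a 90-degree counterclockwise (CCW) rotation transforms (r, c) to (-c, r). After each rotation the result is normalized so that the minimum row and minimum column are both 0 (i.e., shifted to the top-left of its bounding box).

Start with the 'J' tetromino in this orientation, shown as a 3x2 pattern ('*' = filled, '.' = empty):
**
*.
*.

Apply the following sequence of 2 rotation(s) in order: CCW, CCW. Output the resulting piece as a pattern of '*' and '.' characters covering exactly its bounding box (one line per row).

Start:
**
*.
*.
After rotation 1 (CCW):
*..
***
After rotation 2 (CCW):
.*
.*
**

Answer: .*
.*
**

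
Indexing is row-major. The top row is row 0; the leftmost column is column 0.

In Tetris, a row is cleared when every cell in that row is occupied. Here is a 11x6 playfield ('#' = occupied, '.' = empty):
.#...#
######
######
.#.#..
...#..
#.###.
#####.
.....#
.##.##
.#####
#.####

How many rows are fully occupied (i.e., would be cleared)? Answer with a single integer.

Answer: 2

Derivation:
Check each row:
  row 0: 4 empty cells -> not full
  row 1: 0 empty cells -> FULL (clear)
  row 2: 0 empty cells -> FULL (clear)
  row 3: 4 empty cells -> not full
  row 4: 5 empty cells -> not full
  row 5: 2 empty cells -> not full
  row 6: 1 empty cell -> not full
  row 7: 5 empty cells -> not full
  row 8: 2 empty cells -> not full
  row 9: 1 empty cell -> not full
  row 10: 1 empty cell -> not full
Total rows cleared: 2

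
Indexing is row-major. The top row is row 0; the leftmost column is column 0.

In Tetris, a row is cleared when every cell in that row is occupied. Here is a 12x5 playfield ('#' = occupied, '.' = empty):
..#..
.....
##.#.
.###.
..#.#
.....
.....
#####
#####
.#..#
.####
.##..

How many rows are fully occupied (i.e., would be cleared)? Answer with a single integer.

Answer: 2

Derivation:
Check each row:
  row 0: 4 empty cells -> not full
  row 1: 5 empty cells -> not full
  row 2: 2 empty cells -> not full
  row 3: 2 empty cells -> not full
  row 4: 3 empty cells -> not full
  row 5: 5 empty cells -> not full
  row 6: 5 empty cells -> not full
  row 7: 0 empty cells -> FULL (clear)
  row 8: 0 empty cells -> FULL (clear)
  row 9: 3 empty cells -> not full
  row 10: 1 empty cell -> not full
  row 11: 3 empty cells -> not full
Total rows cleared: 2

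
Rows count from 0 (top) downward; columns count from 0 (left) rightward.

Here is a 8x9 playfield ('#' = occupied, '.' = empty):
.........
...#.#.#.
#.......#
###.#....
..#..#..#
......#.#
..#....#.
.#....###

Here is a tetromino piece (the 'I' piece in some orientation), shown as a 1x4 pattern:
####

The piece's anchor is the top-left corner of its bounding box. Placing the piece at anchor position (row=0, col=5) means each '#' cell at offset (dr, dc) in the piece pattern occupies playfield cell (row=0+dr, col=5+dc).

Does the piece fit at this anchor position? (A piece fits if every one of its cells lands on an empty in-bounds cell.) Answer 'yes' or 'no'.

Answer: yes

Derivation:
Check each piece cell at anchor (0, 5):
  offset (0,0) -> (0,5): empty -> OK
  offset (0,1) -> (0,6): empty -> OK
  offset (0,2) -> (0,7): empty -> OK
  offset (0,3) -> (0,8): empty -> OK
All cells valid: yes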